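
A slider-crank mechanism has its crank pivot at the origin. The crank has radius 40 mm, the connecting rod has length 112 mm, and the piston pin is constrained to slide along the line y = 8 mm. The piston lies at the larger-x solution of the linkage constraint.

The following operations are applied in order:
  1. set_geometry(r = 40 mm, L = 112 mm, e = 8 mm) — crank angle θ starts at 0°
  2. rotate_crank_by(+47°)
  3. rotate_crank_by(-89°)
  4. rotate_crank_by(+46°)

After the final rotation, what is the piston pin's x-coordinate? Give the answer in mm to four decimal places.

151.7813

set_geometry: r = 40 mm, L = 112 mm, e = 8 mm; θ ← 0°
rotate_crank_by(+47°): θ ← 0° +47° = 47°
rotate_crank_by(-89°): θ ← 47° -89° = -42°
rotate_crank_by(+46°): θ ← -42° +46° = 4°
crank pin P = (r cos θ, r sin θ) = (39.902562, 2.790259)
h = r sin θ − e = 2.790259 − 8 = -5.209741
x = r cos θ + √(L² − h²) = 39.902562 + √(12544.0 − 27.1414) = 39.902562 + 111.878767 = 151.781329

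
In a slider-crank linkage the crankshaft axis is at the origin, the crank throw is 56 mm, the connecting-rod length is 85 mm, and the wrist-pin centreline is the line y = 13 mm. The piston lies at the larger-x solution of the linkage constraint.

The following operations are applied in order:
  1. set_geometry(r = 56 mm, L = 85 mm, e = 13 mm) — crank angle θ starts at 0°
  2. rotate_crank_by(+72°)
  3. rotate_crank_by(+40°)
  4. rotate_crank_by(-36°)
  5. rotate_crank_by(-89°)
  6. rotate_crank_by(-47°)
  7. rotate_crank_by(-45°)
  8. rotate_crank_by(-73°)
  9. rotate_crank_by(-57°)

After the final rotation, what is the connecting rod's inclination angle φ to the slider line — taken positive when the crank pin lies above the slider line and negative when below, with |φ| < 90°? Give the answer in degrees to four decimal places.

22.7515

set_geometry: r = 56 mm, L = 85 mm, e = 13 mm; θ ← 0°
rotate_crank_by(+72°): θ ← 0° +72° = 72°
rotate_crank_by(+40°): θ ← 72° +40° = 112°
rotate_crank_by(-36°): θ ← 112° -36° = 76°
rotate_crank_by(-89°): θ ← 76° -89° = -13°
rotate_crank_by(-47°): θ ← -13° -47° = -60°
rotate_crank_by(-45°): θ ← -60° -45° = -105°
rotate_crank_by(-73°): θ ← -105° -73° = -178°
rotate_crank_by(-57°): θ ← -178° -57° = -235°
crank pin P = (r cos θ, r sin θ) = (-32.120280, 45.872514)
h = r sin θ − e = 45.872514 − 13 = 32.872514
sin φ = h / L = 32.872514 / 85 = 0.38673546
φ = arcsin(0.38673546) = 22.751522°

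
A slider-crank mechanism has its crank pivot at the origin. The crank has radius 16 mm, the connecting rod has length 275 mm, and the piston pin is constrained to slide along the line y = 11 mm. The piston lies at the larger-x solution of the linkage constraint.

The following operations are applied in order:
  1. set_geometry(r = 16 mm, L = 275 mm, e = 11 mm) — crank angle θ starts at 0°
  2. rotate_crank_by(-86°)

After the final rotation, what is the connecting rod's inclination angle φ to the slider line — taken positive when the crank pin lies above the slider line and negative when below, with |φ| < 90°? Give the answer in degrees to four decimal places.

set_geometry: r = 16 mm, L = 275 mm, e = 11 mm; θ ← 0°
rotate_crank_by(-86°): θ ← 0° -86° = -86°
crank pin P = (r cos θ, r sin θ) = (1.116104, -15.961025)
h = r sin θ − e = -15.961025 − 11 = -26.961025
sin φ = h / L = -26.961025 / 275 = -0.09804009
φ = arcsin(-0.09804009) = -5.626321°

-5.6263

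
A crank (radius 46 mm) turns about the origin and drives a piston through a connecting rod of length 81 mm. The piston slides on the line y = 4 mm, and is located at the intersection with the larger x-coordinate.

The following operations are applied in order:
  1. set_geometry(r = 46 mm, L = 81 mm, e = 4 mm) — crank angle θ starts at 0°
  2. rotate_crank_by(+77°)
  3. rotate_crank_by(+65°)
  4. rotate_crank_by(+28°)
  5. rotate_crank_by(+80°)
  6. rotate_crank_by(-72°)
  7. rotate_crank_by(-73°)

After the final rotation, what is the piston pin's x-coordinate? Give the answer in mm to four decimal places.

set_geometry: r = 46 mm, L = 81 mm, e = 4 mm; θ ← 0°
rotate_crank_by(+77°): θ ← 0° +77° = 77°
rotate_crank_by(+65°): θ ← 77° +65° = 142°
rotate_crank_by(+28°): θ ← 142° +28° = 170°
rotate_crank_by(+80°): θ ← 170° +80° = 250°
rotate_crank_by(-72°): θ ← 250° -72° = 178°
rotate_crank_by(-73°): θ ← 178° -73° = 105°
crank pin P = (r cos θ, r sin θ) = (-11.905676, 44.432588)
h = r sin θ − e = 44.432588 − 4 = 40.432588
x = r cos θ + √(L² − h²) = -11.905676 + √(6561.0 − 1634.7942) = -11.905676 + 70.186935 = 58.281259

58.2813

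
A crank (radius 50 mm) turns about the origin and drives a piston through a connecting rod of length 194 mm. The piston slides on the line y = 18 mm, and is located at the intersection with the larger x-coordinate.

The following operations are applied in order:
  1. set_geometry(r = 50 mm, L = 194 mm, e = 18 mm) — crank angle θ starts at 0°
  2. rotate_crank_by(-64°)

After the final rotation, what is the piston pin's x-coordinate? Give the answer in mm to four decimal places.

205.4249

set_geometry: r = 50 mm, L = 194 mm, e = 18 mm; θ ← 0°
rotate_crank_by(-64°): θ ← 0° -64° = -64°
crank pin P = (r cos θ, r sin θ) = (21.918557, -44.939702)
h = r sin θ − e = -44.939702 − 18 = -62.939702
x = r cos θ + √(L² − h²) = 21.918557 + √(37636.0 − 3961.4061) = 21.918557 + 183.506386 = 205.424944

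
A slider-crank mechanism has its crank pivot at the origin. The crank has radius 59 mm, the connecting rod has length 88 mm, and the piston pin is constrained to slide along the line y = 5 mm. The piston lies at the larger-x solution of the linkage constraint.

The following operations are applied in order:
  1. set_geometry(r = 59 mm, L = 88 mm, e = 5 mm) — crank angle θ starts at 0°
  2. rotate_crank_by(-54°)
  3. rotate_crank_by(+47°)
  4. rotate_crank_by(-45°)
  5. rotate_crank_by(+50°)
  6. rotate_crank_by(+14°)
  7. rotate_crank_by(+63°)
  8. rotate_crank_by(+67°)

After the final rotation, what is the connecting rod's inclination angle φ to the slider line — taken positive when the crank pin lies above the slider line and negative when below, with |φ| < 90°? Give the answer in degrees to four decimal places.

20.8520

set_geometry: r = 59 mm, L = 88 mm, e = 5 mm; θ ← 0°
rotate_crank_by(-54°): θ ← 0° -54° = -54°
rotate_crank_by(+47°): θ ← -54° +47° = -7°
rotate_crank_by(-45°): θ ← -7° -45° = -52°
rotate_crank_by(+50°): θ ← -52° +50° = -2°
rotate_crank_by(+14°): θ ← -2° +14° = 12°
rotate_crank_by(+63°): θ ← 12° +63° = 75°
rotate_crank_by(+67°): θ ← 75° +67° = 142°
crank pin P = (r cos θ, r sin θ) = (-46.492634, 36.324027)
h = r sin θ − e = 36.324027 − 5 = 31.324027
sin φ = h / L = 31.324027 / 88 = 0.35595485
φ = arcsin(0.35595485) = 20.851976°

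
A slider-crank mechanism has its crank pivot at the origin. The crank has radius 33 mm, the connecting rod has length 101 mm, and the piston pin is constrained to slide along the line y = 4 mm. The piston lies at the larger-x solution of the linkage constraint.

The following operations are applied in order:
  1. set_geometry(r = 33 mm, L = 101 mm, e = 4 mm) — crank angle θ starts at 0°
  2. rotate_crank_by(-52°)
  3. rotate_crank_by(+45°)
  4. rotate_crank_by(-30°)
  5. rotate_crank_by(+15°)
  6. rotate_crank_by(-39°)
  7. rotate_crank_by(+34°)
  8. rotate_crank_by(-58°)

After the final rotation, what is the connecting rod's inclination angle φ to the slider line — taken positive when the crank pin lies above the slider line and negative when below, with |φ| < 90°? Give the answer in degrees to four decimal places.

set_geometry: r = 33 mm, L = 101 mm, e = 4 mm; θ ← 0°
rotate_crank_by(-52°): θ ← 0° -52° = -52°
rotate_crank_by(+45°): θ ← -52° +45° = -7°
rotate_crank_by(-30°): θ ← -7° -30° = -37°
rotate_crank_by(+15°): θ ← -37° +15° = -22°
rotate_crank_by(-39°): θ ← -22° -39° = -61°
rotate_crank_by(+34°): θ ← -61° +34° = -27°
rotate_crank_by(-58°): θ ← -27° -58° = -85°
crank pin P = (r cos θ, r sin θ) = (2.876140, -32.874425)
h = r sin θ − e = -32.874425 − 4 = -36.874425
sin φ = h / L = -36.874425 / 101 = -0.36509332
φ = arcsin(-0.36509332) = -21.413326°

-21.4133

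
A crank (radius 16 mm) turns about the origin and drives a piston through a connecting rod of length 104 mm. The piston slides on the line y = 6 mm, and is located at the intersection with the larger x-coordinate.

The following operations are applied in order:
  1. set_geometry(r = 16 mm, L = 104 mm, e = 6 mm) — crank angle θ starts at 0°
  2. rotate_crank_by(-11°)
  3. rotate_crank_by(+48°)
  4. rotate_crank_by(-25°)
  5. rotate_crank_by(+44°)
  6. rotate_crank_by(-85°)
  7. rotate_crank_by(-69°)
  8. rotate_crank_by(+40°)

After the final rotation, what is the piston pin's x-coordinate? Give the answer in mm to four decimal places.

set_geometry: r = 16 mm, L = 104 mm, e = 6 mm; θ ← 0°
rotate_crank_by(-11°): θ ← 0° -11° = -11°
rotate_crank_by(+48°): θ ← -11° +48° = 37°
rotate_crank_by(-25°): θ ← 37° -25° = 12°
rotate_crank_by(+44°): θ ← 12° +44° = 56°
rotate_crank_by(-85°): θ ← 56° -85° = -29°
rotate_crank_by(-69°): θ ← -29° -69° = -98°
rotate_crank_by(+40°): θ ← -98° +40° = -58°
crank pin P = (r cos θ, r sin θ) = (8.478708, -13.568770)
h = r sin θ − e = -13.568770 − 6 = -19.568770
x = r cos θ + √(L² − h²) = 8.478708 + √(10816.0 − 382.9367) = 8.478708 + 102.142368 = 110.621076

110.6211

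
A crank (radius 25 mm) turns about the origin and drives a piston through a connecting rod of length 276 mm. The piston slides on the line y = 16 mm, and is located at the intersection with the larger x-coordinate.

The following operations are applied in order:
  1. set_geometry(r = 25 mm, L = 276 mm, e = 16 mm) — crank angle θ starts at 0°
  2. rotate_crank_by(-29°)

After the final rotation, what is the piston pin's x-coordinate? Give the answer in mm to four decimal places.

set_geometry: r = 25 mm, L = 276 mm, e = 16 mm; θ ← 0°
rotate_crank_by(-29°): θ ← 0° -29° = -29°
crank pin P = (r cos θ, r sin θ) = (21.865493, -12.120241)
h = r sin θ − e = -12.120241 − 16 = -28.120241
x = r cos θ + √(L² − h²) = 21.865493 + √(76176.0 − 790.7479) = 21.865493 + 274.563749 = 296.429241

296.4292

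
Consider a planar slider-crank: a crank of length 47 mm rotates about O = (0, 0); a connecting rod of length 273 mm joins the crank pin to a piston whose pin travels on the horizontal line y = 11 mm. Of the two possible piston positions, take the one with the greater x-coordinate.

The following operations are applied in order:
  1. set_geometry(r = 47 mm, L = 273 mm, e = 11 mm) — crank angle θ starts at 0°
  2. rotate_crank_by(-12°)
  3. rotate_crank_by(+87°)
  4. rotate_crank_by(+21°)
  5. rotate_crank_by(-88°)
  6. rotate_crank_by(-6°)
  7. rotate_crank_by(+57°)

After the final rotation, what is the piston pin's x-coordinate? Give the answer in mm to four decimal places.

295.6313

set_geometry: r = 47 mm, L = 273 mm, e = 11 mm; θ ← 0°
rotate_crank_by(-12°): θ ← 0° -12° = -12°
rotate_crank_by(+87°): θ ← -12° +87° = 75°
rotate_crank_by(+21°): θ ← 75° +21° = 96°
rotate_crank_by(-88°): θ ← 96° -88° = 8°
rotate_crank_by(-6°): θ ← 8° -6° = 2°
rotate_crank_by(+57°): θ ← 2° +57° = 59°
crank pin P = (r cos θ, r sin θ) = (24.206790, 40.286863)
h = r sin θ − e = 40.286863 − 11 = 29.286863
x = r cos θ + √(L² − h²) = 24.206790 + √(74529.0 − 857.7204) = 24.206790 + 271.424538 = 295.631327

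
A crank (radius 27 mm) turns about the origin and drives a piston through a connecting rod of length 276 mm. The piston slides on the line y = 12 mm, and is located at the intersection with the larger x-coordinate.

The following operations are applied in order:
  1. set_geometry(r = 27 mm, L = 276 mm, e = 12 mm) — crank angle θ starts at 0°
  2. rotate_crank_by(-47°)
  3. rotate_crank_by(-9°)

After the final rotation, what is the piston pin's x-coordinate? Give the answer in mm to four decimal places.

288.9481

set_geometry: r = 27 mm, L = 276 mm, e = 12 mm; θ ← 0°
rotate_crank_by(-47°): θ ← 0° -47° = -47°
rotate_crank_by(-9°): θ ← -47° -9° = -56°
crank pin P = (r cos θ, r sin θ) = (15.098208, -22.384014)
h = r sin θ − e = -22.384014 − 12 = -34.384014
x = r cos θ + √(L² − h²) = 15.098208 + √(76176.0 − 1182.2605) = 15.098208 + 273.849849 = 288.948057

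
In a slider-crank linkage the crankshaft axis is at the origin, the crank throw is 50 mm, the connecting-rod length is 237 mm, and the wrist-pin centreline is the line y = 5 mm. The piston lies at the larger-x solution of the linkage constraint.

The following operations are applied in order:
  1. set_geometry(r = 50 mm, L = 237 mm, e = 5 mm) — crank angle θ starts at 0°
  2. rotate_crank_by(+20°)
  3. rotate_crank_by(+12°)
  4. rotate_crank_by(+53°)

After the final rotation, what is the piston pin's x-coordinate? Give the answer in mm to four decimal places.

set_geometry: r = 50 mm, L = 237 mm, e = 5 mm; θ ← 0°
rotate_crank_by(+20°): θ ← 0° +20° = 20°
rotate_crank_by(+12°): θ ← 20° +12° = 32°
rotate_crank_by(+53°): θ ← 32° +53° = 85°
crank pin P = (r cos θ, r sin θ) = (4.357787, 49.809735)
h = r sin θ − e = 49.809735 − 5 = 44.809735
x = r cos θ + √(L² − h²) = 4.357787 + √(56169.0 − 2007.9123) = 4.357787 + 232.725348 = 237.083135

237.0831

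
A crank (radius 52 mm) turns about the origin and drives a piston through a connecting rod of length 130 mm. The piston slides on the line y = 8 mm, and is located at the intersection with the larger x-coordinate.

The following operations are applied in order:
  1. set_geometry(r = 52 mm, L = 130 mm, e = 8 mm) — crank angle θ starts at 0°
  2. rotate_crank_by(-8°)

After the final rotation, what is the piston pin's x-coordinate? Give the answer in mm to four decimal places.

set_geometry: r = 52 mm, L = 130 mm, e = 8 mm; θ ← 0°
rotate_crank_by(-8°): θ ← 0° -8° = -8°
crank pin P = (r cos θ, r sin θ) = (51.493940, -7.237001)
h = r sin θ − e = -7.237001 − 8 = -15.237001
x = r cos θ + √(L² − h²) = 51.493940 + √(16900.0 − 232.1662) = 51.493940 + 129.103965 = 180.597905

180.5979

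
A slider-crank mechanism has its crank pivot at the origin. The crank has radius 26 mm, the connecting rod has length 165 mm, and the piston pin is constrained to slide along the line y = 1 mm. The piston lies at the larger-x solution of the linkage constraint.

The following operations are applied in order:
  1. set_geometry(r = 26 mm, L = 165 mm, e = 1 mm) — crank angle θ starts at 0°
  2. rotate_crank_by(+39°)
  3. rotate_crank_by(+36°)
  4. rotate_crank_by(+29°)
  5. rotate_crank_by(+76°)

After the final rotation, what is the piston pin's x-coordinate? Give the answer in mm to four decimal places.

set_geometry: r = 26 mm, L = 165 mm, e = 1 mm; θ ← 0°
rotate_crank_by(+39°): θ ← 0° +39° = 39°
rotate_crank_by(+36°): θ ← 39° +36° = 75°
rotate_crank_by(+29°): θ ← 75° +29° = 104°
rotate_crank_by(+76°): θ ← 104° +76° = 180°
crank pin P = (r cos θ, r sin θ) = (-26.000000, 0.000000)
h = r sin θ − e = 0.000000 − 1 = -1.000000
x = r cos θ + √(L² − h²) = -26.000000 + √(27225.0 − 1.0000) = -26.000000 + 164.996970 = 138.996970

138.9970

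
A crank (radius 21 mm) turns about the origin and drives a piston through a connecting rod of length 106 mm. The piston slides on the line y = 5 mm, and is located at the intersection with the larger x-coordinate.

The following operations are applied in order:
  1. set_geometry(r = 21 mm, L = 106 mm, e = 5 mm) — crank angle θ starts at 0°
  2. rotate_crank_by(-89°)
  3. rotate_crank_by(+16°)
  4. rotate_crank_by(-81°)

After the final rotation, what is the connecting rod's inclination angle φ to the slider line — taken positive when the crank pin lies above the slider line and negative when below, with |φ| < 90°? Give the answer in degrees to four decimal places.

set_geometry: r = 21 mm, L = 106 mm, e = 5 mm; θ ← 0°
rotate_crank_by(-89°): θ ← 0° -89° = -89°
rotate_crank_by(+16°): θ ← -89° +16° = -73°
rotate_crank_by(-81°): θ ← -73° -81° = -154°
crank pin P = (r cos θ, r sin θ) = (-18.874675, -9.205794)
h = r sin θ − e = -9.205794 − 5 = -14.205794
sin φ = h / L = -14.205794 / 106 = -0.13401693
φ = arcsin(-0.13401693) = -7.701777°

-7.7018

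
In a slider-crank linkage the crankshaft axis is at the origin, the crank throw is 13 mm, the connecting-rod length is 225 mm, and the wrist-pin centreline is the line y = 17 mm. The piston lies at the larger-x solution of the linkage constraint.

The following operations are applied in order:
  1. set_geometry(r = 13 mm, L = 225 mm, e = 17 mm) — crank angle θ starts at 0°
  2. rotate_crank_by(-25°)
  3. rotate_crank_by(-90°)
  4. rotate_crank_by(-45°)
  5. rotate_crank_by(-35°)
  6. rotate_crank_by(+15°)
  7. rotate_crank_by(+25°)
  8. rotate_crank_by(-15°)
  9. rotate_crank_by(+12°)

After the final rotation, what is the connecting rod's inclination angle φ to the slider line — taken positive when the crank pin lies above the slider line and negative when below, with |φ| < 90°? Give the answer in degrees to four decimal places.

-5.5779

set_geometry: r = 13 mm, L = 225 mm, e = 17 mm; θ ← 0°
rotate_crank_by(-25°): θ ← 0° -25° = -25°
rotate_crank_by(-90°): θ ← -25° -90° = -115°
rotate_crank_by(-45°): θ ← -115° -45° = -160°
rotate_crank_by(-35°): θ ← -160° -35° = -195°
rotate_crank_by(+15°): θ ← -195° +15° = -180°
rotate_crank_by(+25°): θ ← -180° +25° = -155°
rotate_crank_by(-15°): θ ← -155° -15° = -170°
rotate_crank_by(+12°): θ ← -170° +12° = -158°
crank pin P = (r cos θ, r sin θ) = (-12.053390, -4.869886)
h = r sin θ − e = -4.869886 − 17 = -21.869886
sin φ = h / L = -21.869886 / 225 = -0.09719949
φ = arcsin(-0.09719949) = -5.577927°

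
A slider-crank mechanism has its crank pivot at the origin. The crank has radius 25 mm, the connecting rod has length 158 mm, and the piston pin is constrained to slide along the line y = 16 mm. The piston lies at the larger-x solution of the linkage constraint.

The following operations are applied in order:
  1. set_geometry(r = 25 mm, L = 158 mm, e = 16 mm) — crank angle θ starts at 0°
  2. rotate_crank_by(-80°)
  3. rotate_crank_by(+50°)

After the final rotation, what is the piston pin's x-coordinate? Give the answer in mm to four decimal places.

set_geometry: r = 25 mm, L = 158 mm, e = 16 mm; θ ← 0°
rotate_crank_by(-80°): θ ← 0° -80° = -80°
rotate_crank_by(+50°): θ ← -80° +50° = -30°
crank pin P = (r cos θ, r sin θ) = (21.650635, -12.500000)
h = r sin θ − e = -12.500000 − 16 = -28.500000
x = r cos θ + √(L² − h²) = 21.650635 + √(24964.0 − 812.2500) = 21.650635 + 155.408333 = 177.058968

177.0590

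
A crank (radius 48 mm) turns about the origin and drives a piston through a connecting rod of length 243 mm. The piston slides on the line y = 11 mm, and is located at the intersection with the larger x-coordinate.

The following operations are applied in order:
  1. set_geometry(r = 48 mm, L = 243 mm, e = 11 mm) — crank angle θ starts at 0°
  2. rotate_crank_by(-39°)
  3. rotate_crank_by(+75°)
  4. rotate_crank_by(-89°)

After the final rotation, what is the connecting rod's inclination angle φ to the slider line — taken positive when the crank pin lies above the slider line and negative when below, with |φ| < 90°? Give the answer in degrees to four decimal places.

set_geometry: r = 48 mm, L = 243 mm, e = 11 mm; θ ← 0°
rotate_crank_by(-39°): θ ← 0° -39° = -39°
rotate_crank_by(+75°): θ ← -39° +75° = 36°
rotate_crank_by(-89°): θ ← 36° -89° = -53°
crank pin P = (r cos θ, r sin θ) = (28.887121, -38.334504)
h = r sin θ − e = -38.334504 − 11 = -49.334504
sin φ = h / L = -49.334504 / 243 = -0.20302265
φ = arcsin(-0.20302265) = -11.713771°

-11.7138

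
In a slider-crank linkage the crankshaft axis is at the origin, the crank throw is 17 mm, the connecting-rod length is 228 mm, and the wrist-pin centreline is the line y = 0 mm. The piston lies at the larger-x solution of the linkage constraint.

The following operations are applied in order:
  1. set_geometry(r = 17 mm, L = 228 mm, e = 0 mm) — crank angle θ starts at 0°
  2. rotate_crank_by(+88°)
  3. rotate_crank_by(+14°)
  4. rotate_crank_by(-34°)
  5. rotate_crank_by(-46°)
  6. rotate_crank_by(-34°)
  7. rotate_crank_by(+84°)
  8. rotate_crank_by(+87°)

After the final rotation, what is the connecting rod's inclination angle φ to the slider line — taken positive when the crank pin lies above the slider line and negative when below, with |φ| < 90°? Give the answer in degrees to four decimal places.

set_geometry: r = 17 mm, L = 228 mm, e = 0 mm; θ ← 0°
rotate_crank_by(+88°): θ ← 0° +88° = 88°
rotate_crank_by(+14°): θ ← 88° +14° = 102°
rotate_crank_by(-34°): θ ← 102° -34° = 68°
rotate_crank_by(-46°): θ ← 68° -46° = 22°
rotate_crank_by(-34°): θ ← 22° -34° = -12°
rotate_crank_by(+84°): θ ← -12° +84° = 72°
rotate_crank_by(+87°): θ ← 72° +87° = 159°
crank pin P = (r cos θ, r sin θ) = (-15.870867, 6.092255)
h = r sin θ − e = 6.092255 − 0 = 6.092255
sin φ = h / L = 6.092255 / 228 = 0.02672042
φ = arcsin(0.02672042) = 1.531149°

1.5311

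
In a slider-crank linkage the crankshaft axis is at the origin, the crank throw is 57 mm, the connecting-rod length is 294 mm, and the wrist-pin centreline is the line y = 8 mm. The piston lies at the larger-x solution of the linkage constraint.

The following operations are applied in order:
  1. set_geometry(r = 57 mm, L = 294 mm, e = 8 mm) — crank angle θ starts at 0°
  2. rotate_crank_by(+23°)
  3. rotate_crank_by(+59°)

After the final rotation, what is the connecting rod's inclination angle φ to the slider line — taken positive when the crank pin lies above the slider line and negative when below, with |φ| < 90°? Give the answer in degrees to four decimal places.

9.4844

set_geometry: r = 57 mm, L = 294 mm, e = 8 mm; θ ← 0°
rotate_crank_by(+23°): θ ← 0° +23° = 23°
rotate_crank_by(+59°): θ ← 23° +59° = 82°
crank pin P = (r cos θ, r sin θ) = (7.932867, 56.445280)
h = r sin θ − e = 56.445280 − 8 = 48.445280
sin φ = h / L = 48.445280 / 294 = 0.16477986
φ = arcsin(0.16477986) = 9.484447°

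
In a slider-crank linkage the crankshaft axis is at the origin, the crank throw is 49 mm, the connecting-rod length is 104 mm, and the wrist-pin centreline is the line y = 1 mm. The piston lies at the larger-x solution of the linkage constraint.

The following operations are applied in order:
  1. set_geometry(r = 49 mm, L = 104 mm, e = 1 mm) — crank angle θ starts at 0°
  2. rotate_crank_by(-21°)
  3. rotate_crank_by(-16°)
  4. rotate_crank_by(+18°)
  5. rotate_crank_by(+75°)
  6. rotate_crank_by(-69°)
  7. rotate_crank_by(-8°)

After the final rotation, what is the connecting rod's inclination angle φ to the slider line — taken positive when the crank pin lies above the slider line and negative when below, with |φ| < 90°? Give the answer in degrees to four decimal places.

-10.2802

set_geometry: r = 49 mm, L = 104 mm, e = 1 mm; θ ← 0°
rotate_crank_by(-21°): θ ← 0° -21° = -21°
rotate_crank_by(-16°): θ ← -21° -16° = -37°
rotate_crank_by(+18°): θ ← -37° +18° = -19°
rotate_crank_by(+75°): θ ← -19° +75° = 56°
rotate_crank_by(-69°): θ ← 56° -69° = -13°
rotate_crank_by(-8°): θ ← -13° -8° = -21°
crank pin P = (r cos θ, r sin θ) = (45.745441, -17.560030)
h = r sin θ − e = -17.560030 − 1 = -18.560030
sin φ = h / L = -18.560030 / 104 = -0.17846182
φ = arcsin(-0.17846182) = -10.280178°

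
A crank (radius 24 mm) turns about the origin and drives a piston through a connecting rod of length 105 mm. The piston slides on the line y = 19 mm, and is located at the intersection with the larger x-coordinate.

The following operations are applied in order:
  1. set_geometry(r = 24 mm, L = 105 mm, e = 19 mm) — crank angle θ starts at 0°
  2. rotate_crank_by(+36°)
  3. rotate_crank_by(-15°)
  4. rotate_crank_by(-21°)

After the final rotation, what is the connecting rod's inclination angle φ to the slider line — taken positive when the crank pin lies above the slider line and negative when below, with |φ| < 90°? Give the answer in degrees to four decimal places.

set_geometry: r = 24 mm, L = 105 mm, e = 19 mm; θ ← 0°
rotate_crank_by(+36°): θ ← 0° +36° = 36°
rotate_crank_by(-15°): θ ← 36° -15° = 21°
rotate_crank_by(-21°): θ ← 21° -21° = 0°
crank pin P = (r cos θ, r sin θ) = (24.000000, 0.000000)
h = r sin θ − e = 0.000000 − 19 = -19.000000
sin φ = h / L = -19.000000 / 105 = -0.18095238
φ = arcsin(-0.18095238) = -10.425238°

-10.4252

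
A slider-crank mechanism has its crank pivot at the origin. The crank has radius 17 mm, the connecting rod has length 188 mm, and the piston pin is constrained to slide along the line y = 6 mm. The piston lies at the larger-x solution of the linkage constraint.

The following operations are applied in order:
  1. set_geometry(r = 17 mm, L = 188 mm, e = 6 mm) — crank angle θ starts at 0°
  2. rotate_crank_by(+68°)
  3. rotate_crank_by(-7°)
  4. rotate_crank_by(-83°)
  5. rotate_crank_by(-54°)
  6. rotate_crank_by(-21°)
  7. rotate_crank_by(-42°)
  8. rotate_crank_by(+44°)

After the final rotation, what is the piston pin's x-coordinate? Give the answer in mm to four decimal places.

185.1141

set_geometry: r = 17 mm, L = 188 mm, e = 6 mm; θ ← 0°
rotate_crank_by(+68°): θ ← 0° +68° = 68°
rotate_crank_by(-7°): θ ← 68° -7° = 61°
rotate_crank_by(-83°): θ ← 61° -83° = -22°
rotate_crank_by(-54°): θ ← -22° -54° = -76°
rotate_crank_by(-21°): θ ← -76° -21° = -97°
rotate_crank_by(-42°): θ ← -97° -42° = -139°
rotate_crank_by(+44°): θ ← -139° +44° = -95°
crank pin P = (r cos θ, r sin θ) = (-1.481648, -16.935310)
h = r sin θ − e = -16.935310 − 6 = -22.935310
x = r cos θ + √(L² − h²) = -1.481648 + √(35344.0 − 526.0284) = -1.481648 + 186.595744 = 185.114096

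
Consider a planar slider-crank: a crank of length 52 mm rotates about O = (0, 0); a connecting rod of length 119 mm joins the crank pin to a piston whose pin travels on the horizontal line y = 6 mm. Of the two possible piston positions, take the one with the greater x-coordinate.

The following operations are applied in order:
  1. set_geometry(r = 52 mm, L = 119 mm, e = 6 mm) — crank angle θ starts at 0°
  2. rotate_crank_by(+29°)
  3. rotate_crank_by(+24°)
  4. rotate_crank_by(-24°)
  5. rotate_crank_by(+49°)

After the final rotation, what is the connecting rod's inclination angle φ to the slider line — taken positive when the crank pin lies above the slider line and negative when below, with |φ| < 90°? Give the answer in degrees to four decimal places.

set_geometry: r = 52 mm, L = 119 mm, e = 6 mm; θ ← 0°
rotate_crank_by(+29°): θ ← 0° +29° = 29°
rotate_crank_by(+24°): θ ← 29° +24° = 53°
rotate_crank_by(-24°): θ ← 53° -24° = 29°
rotate_crank_by(+49°): θ ← 29° +49° = 78°
crank pin P = (r cos θ, r sin θ) = (10.811408, 50.863675)
h = r sin θ − e = 50.863675 − 6 = 44.863675
sin φ = h / L = 44.863675 / 119 = 0.37700567
φ = arcsin(0.37700567) = 22.148330°

22.1483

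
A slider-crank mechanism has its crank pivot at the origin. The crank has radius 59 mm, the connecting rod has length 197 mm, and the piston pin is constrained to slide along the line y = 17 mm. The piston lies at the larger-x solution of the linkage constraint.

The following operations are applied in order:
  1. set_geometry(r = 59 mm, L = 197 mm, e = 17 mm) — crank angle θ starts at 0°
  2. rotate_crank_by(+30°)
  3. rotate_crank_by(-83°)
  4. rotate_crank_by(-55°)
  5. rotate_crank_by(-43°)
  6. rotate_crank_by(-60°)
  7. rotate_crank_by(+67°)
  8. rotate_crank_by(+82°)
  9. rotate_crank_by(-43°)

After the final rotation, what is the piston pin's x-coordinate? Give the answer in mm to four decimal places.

set_geometry: r = 59 mm, L = 197 mm, e = 17 mm; θ ← 0°
rotate_crank_by(+30°): θ ← 0° +30° = 30°
rotate_crank_by(-83°): θ ← 30° -83° = -53°
rotate_crank_by(-55°): θ ← -53° -55° = -108°
rotate_crank_by(-43°): θ ← -108° -43° = -151°
rotate_crank_by(-60°): θ ← -151° -60° = -211°
rotate_crank_by(+67°): θ ← -211° +67° = -144°
rotate_crank_by(+82°): θ ← -144° +82° = -62°
rotate_crank_by(-43°): θ ← -62° -43° = -105°
crank pin P = (r cos θ, r sin θ) = (-15.270324, -56.989624)
h = r sin θ − e = -56.989624 − 17 = -73.989624
x = r cos θ + √(L² − h²) = -15.270324 + √(38809.0 − 5474.4644) = -15.270324 + 182.577478 = 167.307155

167.3072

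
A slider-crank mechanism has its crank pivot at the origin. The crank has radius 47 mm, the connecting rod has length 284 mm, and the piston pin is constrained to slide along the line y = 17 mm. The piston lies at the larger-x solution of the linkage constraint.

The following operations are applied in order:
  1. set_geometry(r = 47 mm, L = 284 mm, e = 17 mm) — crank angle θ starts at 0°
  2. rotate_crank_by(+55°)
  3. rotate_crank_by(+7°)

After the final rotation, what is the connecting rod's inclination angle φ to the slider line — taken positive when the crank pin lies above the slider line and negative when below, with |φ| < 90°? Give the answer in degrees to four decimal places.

4.9486

set_geometry: r = 47 mm, L = 284 mm, e = 17 mm; θ ← 0°
rotate_crank_by(+55°): θ ← 0° +55° = 55°
rotate_crank_by(+7°): θ ← 55° +7° = 62°
crank pin P = (r cos θ, r sin θ) = (22.065163, 41.498537)
h = r sin θ − e = 41.498537 − 17 = 24.498537
sin φ = h / L = 24.498537 / 284 = 0.08626245
φ = arcsin(0.08626245) = 4.948625°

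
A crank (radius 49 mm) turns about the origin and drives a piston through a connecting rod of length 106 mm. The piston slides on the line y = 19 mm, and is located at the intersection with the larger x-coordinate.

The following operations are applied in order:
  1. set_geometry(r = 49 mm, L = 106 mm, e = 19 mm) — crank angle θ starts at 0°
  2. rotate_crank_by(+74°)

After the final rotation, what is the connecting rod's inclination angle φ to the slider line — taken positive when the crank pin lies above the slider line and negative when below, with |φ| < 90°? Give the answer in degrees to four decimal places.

set_geometry: r = 49 mm, L = 106 mm, e = 19 mm; θ ← 0°
rotate_crank_by(+74°): θ ← 0° +74° = 74°
crank pin P = (r cos θ, r sin θ) = (13.506230, 47.101823)
h = r sin θ − e = 47.101823 − 19 = 28.101823
sin φ = h / L = 28.101823 / 106 = 0.26511154
φ = arcsin(0.26511154) = 15.373581°

15.3736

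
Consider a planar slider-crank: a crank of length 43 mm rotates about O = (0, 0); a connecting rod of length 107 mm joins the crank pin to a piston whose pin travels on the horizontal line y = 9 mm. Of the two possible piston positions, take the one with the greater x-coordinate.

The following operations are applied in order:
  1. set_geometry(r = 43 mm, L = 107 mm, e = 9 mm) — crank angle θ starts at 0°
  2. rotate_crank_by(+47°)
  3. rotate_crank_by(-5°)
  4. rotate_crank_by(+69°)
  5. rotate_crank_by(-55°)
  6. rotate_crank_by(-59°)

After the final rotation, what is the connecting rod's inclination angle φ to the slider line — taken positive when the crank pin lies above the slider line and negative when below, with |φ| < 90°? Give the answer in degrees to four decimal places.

-6.0355

set_geometry: r = 43 mm, L = 107 mm, e = 9 mm; θ ← 0°
rotate_crank_by(+47°): θ ← 0° +47° = 47°
rotate_crank_by(-5°): θ ← 47° -5° = 42°
rotate_crank_by(+69°): θ ← 42° +69° = 111°
rotate_crank_by(-55°): θ ← 111° -55° = 56°
rotate_crank_by(-59°): θ ← 56° -59° = -3°
crank pin P = (r cos θ, r sin θ) = (42.941070, -2.250446)
h = r sin θ − e = -2.250446 − 9 = -11.250446
sin φ = h / L = -11.250446 / 107 = -0.10514436
φ = arcsin(-0.10514436) = -6.035484°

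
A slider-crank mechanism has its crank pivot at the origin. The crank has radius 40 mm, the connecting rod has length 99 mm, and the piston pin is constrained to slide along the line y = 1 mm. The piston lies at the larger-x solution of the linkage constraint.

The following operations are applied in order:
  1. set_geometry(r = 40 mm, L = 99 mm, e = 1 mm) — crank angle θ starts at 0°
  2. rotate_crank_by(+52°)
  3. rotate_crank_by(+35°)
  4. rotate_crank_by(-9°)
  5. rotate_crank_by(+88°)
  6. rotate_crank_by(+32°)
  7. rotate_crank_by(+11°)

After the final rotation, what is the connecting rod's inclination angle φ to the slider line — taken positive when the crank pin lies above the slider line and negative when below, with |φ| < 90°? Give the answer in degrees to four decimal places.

set_geometry: r = 40 mm, L = 99 mm, e = 1 mm; θ ← 0°
rotate_crank_by(+52°): θ ← 0° +52° = 52°
rotate_crank_by(+35°): θ ← 52° +35° = 87°
rotate_crank_by(-9°): θ ← 87° -9° = 78°
rotate_crank_by(+88°): θ ← 78° +88° = 166°
rotate_crank_by(+32°): θ ← 166° +32° = 198°
rotate_crank_by(+11°): θ ← 198° +11° = 209°
crank pin P = (r cos θ, r sin θ) = (-34.984788, -19.392385)
h = r sin θ − e = -19.392385 − 1 = -20.392385
sin φ = h / L = -20.392385 / 99 = -0.20598368
φ = arcsin(-0.20598368) = -11.887089°

-11.8871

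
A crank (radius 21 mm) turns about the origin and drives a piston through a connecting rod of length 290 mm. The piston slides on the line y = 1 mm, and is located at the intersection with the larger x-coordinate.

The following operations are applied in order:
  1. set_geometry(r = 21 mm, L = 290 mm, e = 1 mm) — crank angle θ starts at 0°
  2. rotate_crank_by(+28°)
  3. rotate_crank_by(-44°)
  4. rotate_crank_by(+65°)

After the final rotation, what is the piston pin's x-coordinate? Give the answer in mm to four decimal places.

303.3968

set_geometry: r = 21 mm, L = 290 mm, e = 1 mm; θ ← 0°
rotate_crank_by(+28°): θ ← 0° +28° = 28°
rotate_crank_by(-44°): θ ← 28° -44° = -16°
rotate_crank_by(+65°): θ ← -16° +65° = 49°
crank pin P = (r cos θ, r sin θ) = (13.777240, 15.848901)
h = r sin θ − e = 15.848901 − 1 = 14.848901
x = r cos θ + √(L² − h²) = 13.777240 + √(84100.0 − 220.4899) = 13.777240 + 289.619596 = 303.396835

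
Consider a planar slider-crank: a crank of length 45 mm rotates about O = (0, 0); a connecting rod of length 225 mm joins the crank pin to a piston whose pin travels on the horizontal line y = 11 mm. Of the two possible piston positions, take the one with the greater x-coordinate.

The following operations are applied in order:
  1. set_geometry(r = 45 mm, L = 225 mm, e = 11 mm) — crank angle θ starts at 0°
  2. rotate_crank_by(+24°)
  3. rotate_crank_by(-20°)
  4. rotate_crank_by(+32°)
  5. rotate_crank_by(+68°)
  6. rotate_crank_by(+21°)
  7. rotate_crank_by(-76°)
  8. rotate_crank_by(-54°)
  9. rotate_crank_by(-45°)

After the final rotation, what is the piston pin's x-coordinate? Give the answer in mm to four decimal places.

249.2826

set_geometry: r = 45 mm, L = 225 mm, e = 11 mm; θ ← 0°
rotate_crank_by(+24°): θ ← 0° +24° = 24°
rotate_crank_by(-20°): θ ← 24° -20° = 4°
rotate_crank_by(+32°): θ ← 4° +32° = 36°
rotate_crank_by(+68°): θ ← 36° +68° = 104°
rotate_crank_by(+21°): θ ← 104° +21° = 125°
rotate_crank_by(-76°): θ ← 125° -76° = 49°
rotate_crank_by(-54°): θ ← 49° -54° = -5°
rotate_crank_by(-45°): θ ← -5° -45° = -50°
crank pin P = (r cos θ, r sin θ) = (28.925442, -34.472000)
h = r sin θ − e = -34.472000 − 11 = -45.472000
x = r cos θ + √(L² − h²) = 28.925442 + √(50625.0 − 2067.7028) = 28.925442 + 220.357204 = 249.282646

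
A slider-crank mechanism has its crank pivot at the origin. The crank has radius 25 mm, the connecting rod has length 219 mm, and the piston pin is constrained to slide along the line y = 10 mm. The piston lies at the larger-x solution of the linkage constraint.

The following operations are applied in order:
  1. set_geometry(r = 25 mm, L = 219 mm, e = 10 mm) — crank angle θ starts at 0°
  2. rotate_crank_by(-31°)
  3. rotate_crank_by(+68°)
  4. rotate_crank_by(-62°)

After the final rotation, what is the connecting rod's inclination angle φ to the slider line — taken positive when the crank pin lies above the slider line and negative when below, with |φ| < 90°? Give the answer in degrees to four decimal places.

set_geometry: r = 25 mm, L = 219 mm, e = 10 mm; θ ← 0°
rotate_crank_by(-31°): θ ← 0° -31° = -31°
rotate_crank_by(+68°): θ ← -31° +68° = 37°
rotate_crank_by(-62°): θ ← 37° -62° = -25°
crank pin P = (r cos θ, r sin θ) = (22.657695, -10.565457)
h = r sin θ − e = -10.565457 − 10 = -20.565457
sin φ = h / L = -20.565457 / 219 = -0.09390619
φ = arcsin(-0.09390619) = -5.388368°

-5.3884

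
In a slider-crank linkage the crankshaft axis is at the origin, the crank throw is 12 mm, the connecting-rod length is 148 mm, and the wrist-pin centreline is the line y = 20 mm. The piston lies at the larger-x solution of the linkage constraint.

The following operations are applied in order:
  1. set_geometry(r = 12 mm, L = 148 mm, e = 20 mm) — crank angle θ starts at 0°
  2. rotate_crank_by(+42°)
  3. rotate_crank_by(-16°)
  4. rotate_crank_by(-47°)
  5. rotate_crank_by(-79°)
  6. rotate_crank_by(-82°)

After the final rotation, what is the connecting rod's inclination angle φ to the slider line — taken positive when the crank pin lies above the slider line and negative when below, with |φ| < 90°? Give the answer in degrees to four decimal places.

-7.6028

set_geometry: r = 12 mm, L = 148 mm, e = 20 mm; θ ← 0°
rotate_crank_by(+42°): θ ← 0° +42° = 42°
rotate_crank_by(-16°): θ ← 42° -16° = 26°
rotate_crank_by(-47°): θ ← 26° -47° = -21°
rotate_crank_by(-79°): θ ← -21° -79° = -100°
rotate_crank_by(-82°): θ ← -100° -82° = -182°
crank pin P = (r cos θ, r sin θ) = (-11.992690, 0.418794)
h = r sin θ − e = 0.418794 − 20 = -19.581206
sin φ = h / L = -19.581206 / 148 = -0.13230545
φ = arcsin(-0.13230545) = -7.602836°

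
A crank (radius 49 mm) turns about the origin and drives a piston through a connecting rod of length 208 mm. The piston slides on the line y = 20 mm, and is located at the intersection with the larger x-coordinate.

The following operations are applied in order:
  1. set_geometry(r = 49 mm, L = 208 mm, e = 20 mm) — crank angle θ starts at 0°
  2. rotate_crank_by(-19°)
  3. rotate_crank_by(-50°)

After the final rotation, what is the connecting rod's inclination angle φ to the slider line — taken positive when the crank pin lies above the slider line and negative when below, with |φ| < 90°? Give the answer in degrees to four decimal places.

-18.4263

set_geometry: r = 49 mm, L = 208 mm, e = 20 mm; θ ← 0°
rotate_crank_by(-19°): θ ← 0° -19° = -19°
rotate_crank_by(-50°): θ ← -19° -50° = -69°
crank pin P = (r cos θ, r sin θ) = (17.560030, -45.745441)
h = r sin θ − e = -45.745441 − 20 = -65.745441
sin φ = h / L = -65.745441 / 208 = -0.31608385
φ = arcsin(-0.31608385) = -18.426257°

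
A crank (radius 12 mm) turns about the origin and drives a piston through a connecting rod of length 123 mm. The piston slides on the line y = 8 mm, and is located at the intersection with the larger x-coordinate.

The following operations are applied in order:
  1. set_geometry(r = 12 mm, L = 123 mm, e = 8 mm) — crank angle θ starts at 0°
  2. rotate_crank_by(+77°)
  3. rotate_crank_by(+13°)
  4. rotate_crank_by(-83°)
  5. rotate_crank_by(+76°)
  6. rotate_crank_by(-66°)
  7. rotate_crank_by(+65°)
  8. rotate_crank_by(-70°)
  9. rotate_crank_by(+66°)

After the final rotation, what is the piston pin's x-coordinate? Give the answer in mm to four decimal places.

125.4381

set_geometry: r = 12 mm, L = 123 mm, e = 8 mm; θ ← 0°
rotate_crank_by(+77°): θ ← 0° +77° = 77°
rotate_crank_by(+13°): θ ← 77° +13° = 90°
rotate_crank_by(-83°): θ ← 90° -83° = 7°
rotate_crank_by(+76°): θ ← 7° +76° = 83°
rotate_crank_by(-66°): θ ← 83° -66° = 17°
rotate_crank_by(+65°): θ ← 17° +65° = 82°
rotate_crank_by(-70°): θ ← 82° -70° = 12°
rotate_crank_by(+66°): θ ← 12° +66° = 78°
crank pin P = (r cos θ, r sin θ) = (2.494940, 11.737771)
h = r sin θ − e = 11.737771 − 8 = 3.737771
x = r cos θ + √(L² − h²) = 2.494940 + √(15129.0 − 13.9709) = 2.494940 + 122.943194 = 125.438135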